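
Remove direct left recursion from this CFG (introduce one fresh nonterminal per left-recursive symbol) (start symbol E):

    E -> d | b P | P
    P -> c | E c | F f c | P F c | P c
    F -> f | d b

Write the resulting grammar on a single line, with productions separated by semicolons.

P is directly left-recursive.
For P: α = {F c, c}, β = {c, E c, F f c}. Rewrite as P → β P' and P' → α P' | ε.

E -> d | b P | P; P -> c P' | E c P' | F f c P'; F -> f | d b; P' -> F c P' | c P' | epsilon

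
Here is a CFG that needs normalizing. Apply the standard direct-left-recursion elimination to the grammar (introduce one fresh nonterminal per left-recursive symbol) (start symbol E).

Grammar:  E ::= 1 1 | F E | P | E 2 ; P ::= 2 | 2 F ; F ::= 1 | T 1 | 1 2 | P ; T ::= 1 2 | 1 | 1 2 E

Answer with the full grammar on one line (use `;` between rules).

Directly left-recursive nonterminal: E.
For E: α = {2}, β = {1 1, F E, P}. Rewrite as E → β E' and E' → α E' | ε.

E ::= 1 1 E' | F E E' | P E'; P ::= 2 | 2 F; F ::= 1 | T 1 | 1 2 | P; T ::= 1 2 | 1 | 1 2 E; E' ::= 2 E' | eps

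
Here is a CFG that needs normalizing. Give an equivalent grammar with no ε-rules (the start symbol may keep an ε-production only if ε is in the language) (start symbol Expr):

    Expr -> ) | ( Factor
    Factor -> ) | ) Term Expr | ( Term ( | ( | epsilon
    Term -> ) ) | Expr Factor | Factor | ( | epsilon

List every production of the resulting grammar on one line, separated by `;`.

Expr -> ) | ( Factor | (; Factor -> ) | ) Term Expr | ) Expr | ( Term ( | ( ( | (; Term -> ) ) | Expr Factor | Expr | Factor | (

Nullable set = {Factor, Term}.
ε ∉ L(G), so no ε-production is kept.
For each production, add variants omitting each subset of nullable occurrences: Expr → ( Factor gives ( Factor | (. Factor → ) Term Expr gives ) Term Expr | ) Expr. Factor → ( Term ( gives ( Term ( | ( (. Term → Expr Factor gives Expr Factor | Expr.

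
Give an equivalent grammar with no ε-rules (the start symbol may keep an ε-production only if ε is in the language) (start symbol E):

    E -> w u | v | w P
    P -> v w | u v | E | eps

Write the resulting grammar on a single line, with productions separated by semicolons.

Nullable nonterminals: {P}.
ε ∉ L(G), so no ε-production is kept.
For each production, add variants omitting each subset of nullable occurrences: E → w P gives w P | w.

E -> w u | v | w P | w; P -> v w | u v | E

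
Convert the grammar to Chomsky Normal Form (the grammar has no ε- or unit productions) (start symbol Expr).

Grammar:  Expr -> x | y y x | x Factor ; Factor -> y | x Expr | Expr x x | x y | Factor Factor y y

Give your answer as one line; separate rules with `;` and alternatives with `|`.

Expr -> x | X1 Y1 | X2 Factor; Factor -> y | X2 Expr | Expr Y2 | X2 X1 | Factor Y3; X1 -> y; X2 -> x; Y1 -> X1 X2; Y2 -> X2 X2; Y3 -> Factor Y4; Y4 -> X1 X1

Introduce a nonterminal for each terminal appearing in a rule of length ≥ 2: X1 → y, X2 → x.
Binarize each right-hand side of length ≥ 3 by chaining fresh nonterminals (Y1, Y2, …): affected rules were Expr → X1 X1 X2; Factor → Expr X2 X2; Factor → Factor Factor X1 X1.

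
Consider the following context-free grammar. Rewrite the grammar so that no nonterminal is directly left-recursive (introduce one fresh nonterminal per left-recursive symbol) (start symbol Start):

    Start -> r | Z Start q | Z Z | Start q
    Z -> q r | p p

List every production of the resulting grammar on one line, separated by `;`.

Start -> r Start1 | Z Start q Start1 | Z Z Start1; Z -> q r | p p; Start1 -> q Start1 | ε

Directly left-recursive nonterminal: Start.
For Start: α = {q}, β = {r, Z Start q, Z Z}. Rewrite as Start → β Start1 and Start1 → α Start1 | ε.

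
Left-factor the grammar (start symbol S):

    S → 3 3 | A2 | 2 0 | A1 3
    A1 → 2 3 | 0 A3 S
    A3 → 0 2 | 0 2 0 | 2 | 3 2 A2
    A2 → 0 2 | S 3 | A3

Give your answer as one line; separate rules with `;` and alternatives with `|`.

A3 has alternatives sharing prefix '0 2': factor to A3 → 0 2 A3' with A3' → ε | 0.

S → 3 3 | A2 | 2 0 | A1 3; A1 → 2 3 | 0 A3 S; A3 → 2 | 3 2 A2 | 0 2 A3'; A2 → 0 2 | S 3 | A3; A3' → ε | 0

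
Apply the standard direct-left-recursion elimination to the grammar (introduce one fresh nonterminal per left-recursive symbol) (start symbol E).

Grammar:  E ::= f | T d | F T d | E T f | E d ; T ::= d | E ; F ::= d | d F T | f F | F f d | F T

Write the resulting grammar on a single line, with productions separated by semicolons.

E ::= f E' | T d E' | F T d E'; T ::= d | E; F ::= d F' | d F T F' | f F F'; E' ::= T f E' | d E' | ε; F' ::= f d F' | T F' | ε

Left recursion appears on E, F.
For E: α = {T f, d}, β = {f, T d, F T d}. Rewrite as E → β E' and E' → α E' | ε.
For F: α = {f d, T}, β = {d, d F T, f F}. Rewrite as F → β F' and F' → α F' | ε.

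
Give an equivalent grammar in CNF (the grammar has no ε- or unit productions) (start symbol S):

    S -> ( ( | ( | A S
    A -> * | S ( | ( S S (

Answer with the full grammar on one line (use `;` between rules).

Introduce a nonterminal for each terminal appearing in a rule of length ≥ 2: X1 → (.
Binarize each right-hand side of length ≥ 3 by chaining fresh nonterminals (Y1, Y2, …): affected rules were A → X1 S S X1.

S -> X1 X1 | ( | A S; A -> * | S X1 | X1 Y1; X1 -> (; Y1 -> S Y2; Y2 -> S X1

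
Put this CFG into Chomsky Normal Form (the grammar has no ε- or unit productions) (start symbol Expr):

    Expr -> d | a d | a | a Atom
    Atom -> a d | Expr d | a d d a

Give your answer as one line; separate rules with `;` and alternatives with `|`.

Introduce a nonterminal for each terminal appearing in a rule of length ≥ 2: X1 → a, X2 → d.
Binarize each right-hand side of length ≥ 3 by chaining fresh nonterminals (Y1, Y2, …): affected rules were Atom → X1 X2 X2 X1.

Expr -> d | X1 X2 | a | X1 Atom; Atom -> X1 X2 | Expr X2 | X1 Y1; X1 -> a; X2 -> d; Y1 -> X2 Y2; Y2 -> X2 X1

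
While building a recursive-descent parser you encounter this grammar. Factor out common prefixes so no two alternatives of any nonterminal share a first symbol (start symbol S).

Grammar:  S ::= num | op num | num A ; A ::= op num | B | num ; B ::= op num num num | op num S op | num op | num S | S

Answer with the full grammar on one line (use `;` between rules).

S has alternatives sharing prefix 'num': factor to S → num S' with S' → ε | A.
B has alternatives sharing prefix 'op num': factor to B → op num B' with B' → num num | S op.
B has alternatives sharing prefix 'num': factor to B → num B'' with B'' → op | S.

S ::= op num | num S'; A ::= op num | B | num; B ::= S | op num B' | num B''; S' ::= ε | A; B' ::= num num | S op; B'' ::= op | S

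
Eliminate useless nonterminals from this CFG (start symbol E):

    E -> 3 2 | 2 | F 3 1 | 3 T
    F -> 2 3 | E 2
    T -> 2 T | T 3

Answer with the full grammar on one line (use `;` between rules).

Generating nonterminals: {E, F}.
Reachable from E after that: {E, F}.
Removed useless symbols: {T} and every production mentioning them.

E -> 3 2 | 2 | F 3 1; F -> 2 3 | E 2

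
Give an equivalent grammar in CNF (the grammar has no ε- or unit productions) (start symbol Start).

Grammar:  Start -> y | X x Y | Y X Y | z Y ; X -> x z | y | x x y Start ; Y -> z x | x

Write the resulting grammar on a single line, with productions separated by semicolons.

Introduce a nonterminal for each terminal appearing in a rule of length ≥ 2: X1 → x, X2 → z, X3 → y.
Binarize each right-hand side of length ≥ 3 by chaining fresh nonterminals (Y1, Y2, …): affected rules were Start → X X1 Y; Start → Y X Y; X → X1 X1 X3 Start.

Start -> y | X Y1 | Y Y2 | X2 Y; X -> X1 X2 | y | X1 Y3; Y -> X2 X1 | x; X1 -> x; X2 -> z; X3 -> y; Y1 -> X1 Y; Y2 -> X Y; Y3 -> X1 Y4; Y4 -> X3 Start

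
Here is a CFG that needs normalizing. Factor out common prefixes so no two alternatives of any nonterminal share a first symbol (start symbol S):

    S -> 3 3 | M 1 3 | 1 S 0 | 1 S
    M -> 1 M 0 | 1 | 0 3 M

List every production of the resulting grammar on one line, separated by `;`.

S has alternatives sharing prefix '1 S': factor to S → 1 S S' with S' → 0 | ε.
M has alternatives sharing prefix '1': factor to M → 1 M' with M' → M 0 | ε.

S -> 3 3 | M 1 3 | 1 S S'; M -> 0 3 M | 1 M'; S' -> 0 | ε; M' -> M 0 | ε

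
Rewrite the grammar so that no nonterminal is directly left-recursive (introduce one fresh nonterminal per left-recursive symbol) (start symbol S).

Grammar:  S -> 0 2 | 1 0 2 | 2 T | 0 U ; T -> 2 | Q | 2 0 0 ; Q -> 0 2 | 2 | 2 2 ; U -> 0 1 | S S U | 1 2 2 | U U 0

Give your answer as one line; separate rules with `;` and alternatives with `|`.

Left recursion appears on U.
For U: α = {U 0}, β = {0 1, S S U, 1 2 2}. Rewrite as U → β U' and U' → α U' | ε.

S -> 0 2 | 1 0 2 | 2 T | 0 U; T -> 2 | Q | 2 0 0; Q -> 0 2 | 2 | 2 2; U -> 0 1 U' | S S U U' | 1 2 2 U'; U' -> U 0 U' | ε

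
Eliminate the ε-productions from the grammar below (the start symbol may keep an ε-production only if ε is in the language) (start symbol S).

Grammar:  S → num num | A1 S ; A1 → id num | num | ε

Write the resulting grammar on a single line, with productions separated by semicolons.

S → num num | A1 S; A1 → id num | num

Nullable set = {A1}.
ε ∉ L(G), so no ε-production is kept.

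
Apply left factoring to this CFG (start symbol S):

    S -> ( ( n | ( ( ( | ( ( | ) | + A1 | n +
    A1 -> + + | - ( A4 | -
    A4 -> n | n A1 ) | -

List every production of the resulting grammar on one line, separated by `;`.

S -> ) | + A1 | n + | ( ( S'; A1 -> + + | - A1'; A4 -> - | n A4'; S' -> n | ( | ε; A1' -> ( A4 | ε; A4' -> ε | A1 )

S has alternatives sharing prefix '( (': factor to S → ( ( S' with S' → n | ( | ε.
A1 has alternatives sharing prefix '-': factor to A1 → - A1' with A1' → ( A4 | ε.
A4 has alternatives sharing prefix 'n': factor to A4 → n A4' with A4' → ε | A1 ).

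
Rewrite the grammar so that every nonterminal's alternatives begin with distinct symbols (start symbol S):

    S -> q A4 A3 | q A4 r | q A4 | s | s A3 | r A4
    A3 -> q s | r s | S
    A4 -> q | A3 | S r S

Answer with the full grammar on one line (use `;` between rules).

S -> r A4 | q A4 S' | s S''; A3 -> q s | r s | S; A4 -> q | A3 | S r S; S' -> A3 | r | epsilon; S'' -> epsilon | A3

S has alternatives sharing prefix 'q A4': factor to S → q A4 S' with S' → A3 | r | ε.
S has alternatives sharing prefix 's': factor to S → s S'' with S'' → ε | A3.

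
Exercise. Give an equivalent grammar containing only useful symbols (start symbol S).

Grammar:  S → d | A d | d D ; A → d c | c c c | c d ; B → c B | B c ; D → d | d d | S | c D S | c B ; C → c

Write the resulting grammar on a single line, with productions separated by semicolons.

S → d | A d | d D; A → d c | c c c | c d; D → d | d d | S | c D S

Generating nonterminals: {A, C, D, S}.
Reachable from S after that: {A, D, S}.
Removed useless symbols: {B, C} and every production mentioning them.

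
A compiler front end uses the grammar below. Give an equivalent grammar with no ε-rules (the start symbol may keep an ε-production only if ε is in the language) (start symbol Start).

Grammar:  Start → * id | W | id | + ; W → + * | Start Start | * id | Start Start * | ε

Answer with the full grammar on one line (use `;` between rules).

Start → * id | W | id | + | ε; W → + * | Start Start | Start | * id | Start Start * | Start * | *

Nullable nonterminals: {Start, W}.
ε ∈ L(G) since Start is nullable, so keep Start → ε.
For each production, add variants omitting each subset of nullable occurrences: W → Start Start gives Start Start | Start. W → Start Start * gives Start Start * | Start * | *.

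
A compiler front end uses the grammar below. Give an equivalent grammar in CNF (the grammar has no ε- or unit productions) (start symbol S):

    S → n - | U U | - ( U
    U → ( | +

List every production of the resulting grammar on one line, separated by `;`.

Introduce a nonterminal for each terminal appearing in a rule of length ≥ 2: X1 → n, X2 → -, X3 → (.
Binarize each right-hand side of length ≥ 3 by chaining fresh nonterminals (Y1, Y2, …): affected rules were S → X2 X3 U.

S → X1 X2 | U U | X2 Y1; U → ( | +; X1 → n; X2 → -; X3 → (; Y1 → X3 U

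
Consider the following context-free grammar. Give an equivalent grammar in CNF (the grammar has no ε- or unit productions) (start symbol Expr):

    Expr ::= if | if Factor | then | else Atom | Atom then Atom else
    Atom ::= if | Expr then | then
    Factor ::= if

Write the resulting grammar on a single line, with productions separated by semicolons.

Expr ::= if | X1 Factor | then | X2 Atom | Atom Y1; Atom ::= if | Expr X3 | then; Factor ::= if; X1 ::= if; X2 ::= else; X3 ::= then; Y1 ::= X3 Y2; Y2 ::= Atom X2

Introduce a nonterminal for each terminal appearing in a rule of length ≥ 2: X1 → if, X2 → else, X3 → then.
Binarize each right-hand side of length ≥ 3 by chaining fresh nonterminals (Y1, Y2, …): affected rules were Expr → Atom X3 Atom X2.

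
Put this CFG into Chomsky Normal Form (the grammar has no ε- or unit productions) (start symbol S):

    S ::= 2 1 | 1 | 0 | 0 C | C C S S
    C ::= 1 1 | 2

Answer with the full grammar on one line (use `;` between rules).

S ::= X1 X2 | 1 | 0 | X3 C | C Y1; C ::= X2 X2 | 2; X1 ::= 2; X2 ::= 1; X3 ::= 0; Y1 ::= C Y2; Y2 ::= S S

Introduce a nonterminal for each terminal appearing in a rule of length ≥ 2: X1 → 2, X2 → 1, X3 → 0.
Binarize each right-hand side of length ≥ 3 by chaining fresh nonterminals (Y1, Y2, …): affected rules were S → C C S S.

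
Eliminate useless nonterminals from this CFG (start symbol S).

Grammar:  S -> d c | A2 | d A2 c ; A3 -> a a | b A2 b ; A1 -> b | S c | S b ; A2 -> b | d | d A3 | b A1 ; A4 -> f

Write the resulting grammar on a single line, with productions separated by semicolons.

S -> d c | A2 | d A2 c; A3 -> a a | b A2 b; A1 -> b | S c | S b; A2 -> b | d | d A3 | b A1

Generating nonterminals: {A1, A2, A3, A4, S}.
Reachable from S after that: {A1, A2, A3, S}.
Removed useless symbols: {A4} and every production mentioning them.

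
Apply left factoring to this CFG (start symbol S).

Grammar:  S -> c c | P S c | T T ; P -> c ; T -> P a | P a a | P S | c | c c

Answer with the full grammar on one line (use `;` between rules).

T has alternatives sharing prefix 'P': factor to T → P T' with T' → a | a a | S.
T has alternatives sharing prefix 'c': factor to T → c T'' with T'' → ε | c.
T' has alternatives sharing prefix 'a': factor to T' → a T''' with T''' → ε | a.

S -> c c | P S c | T T; P -> c; T -> P T' | c T''; T' -> S | a T'''; T'' -> ε | c; T''' -> ε | a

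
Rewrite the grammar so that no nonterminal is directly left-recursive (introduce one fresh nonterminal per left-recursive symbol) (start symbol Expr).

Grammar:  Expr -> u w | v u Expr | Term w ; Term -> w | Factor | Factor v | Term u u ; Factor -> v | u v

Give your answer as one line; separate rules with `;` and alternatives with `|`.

Left recursion appears on Term.
For Term: α = {u u}, β = {w, Factor, Factor v}. Rewrite as Term → β Term1 and Term1 → α Term1 | ε.

Expr -> u w | v u Expr | Term w; Term -> w Term1 | Factor Term1 | Factor v Term1; Factor -> v | u v; Term1 -> u u Term1 | ε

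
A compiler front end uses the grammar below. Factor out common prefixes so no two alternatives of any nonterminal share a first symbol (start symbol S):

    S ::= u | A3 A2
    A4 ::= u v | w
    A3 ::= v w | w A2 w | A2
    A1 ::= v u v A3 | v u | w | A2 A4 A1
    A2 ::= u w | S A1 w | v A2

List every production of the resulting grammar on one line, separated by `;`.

S ::= u | A3 A2; A4 ::= u v | w; A3 ::= v w | w A2 w | A2; A1 ::= w | A2 A4 A1 | v u A1'; A2 ::= u w | S A1 w | v A2; A1' ::= v A3 | ε

A1 has alternatives sharing prefix 'v u': factor to A1 → v u A1' with A1' → v A3 | ε.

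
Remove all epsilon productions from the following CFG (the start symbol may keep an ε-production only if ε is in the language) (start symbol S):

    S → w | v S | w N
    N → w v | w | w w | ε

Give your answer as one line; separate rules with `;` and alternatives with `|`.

S → w | v S | w N; N → w v | w | w w

Nullable set = {N}.
ε ∉ L(G), so no ε-production is kept.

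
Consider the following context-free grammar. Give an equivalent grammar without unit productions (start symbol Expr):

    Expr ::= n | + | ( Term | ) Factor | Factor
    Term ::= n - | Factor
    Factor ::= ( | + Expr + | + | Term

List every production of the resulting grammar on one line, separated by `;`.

Expr ::= n - | ( | + Expr + | + | n | ( Term | ) Factor; Term ::= n - | ( | + Expr + | +; Factor ::= n - | ( | + Expr + | +

Unit pairs: Expr ⇒* {Factor, Term}; Factor ⇒* {Term}; Term ⇒* {Factor}.
Replace each nonterminal's rules with the union of the non-unit rules of every nonterminal it unit-derives.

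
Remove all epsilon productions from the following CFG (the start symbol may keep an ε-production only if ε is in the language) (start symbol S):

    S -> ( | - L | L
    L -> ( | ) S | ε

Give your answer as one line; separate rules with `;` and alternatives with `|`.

The nullable symbols are {L, S}.
ε ∈ L(G) since S is nullable, so keep S → ε.
For each production, add variants omitting each subset of nullable occurrences: S → - L gives - L | -. L → ) S gives ) S | ).

S -> ( | - L | - | L | ε; L -> ( | ) S | )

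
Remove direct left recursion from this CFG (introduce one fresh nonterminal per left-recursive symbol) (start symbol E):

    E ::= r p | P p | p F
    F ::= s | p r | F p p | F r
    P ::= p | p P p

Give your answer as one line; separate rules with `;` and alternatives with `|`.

E ::= r p | P p | p F; F ::= s F' | p r F'; P ::= p | p P p; F' ::= p p F' | r F' | ε

Directly left-recursive nonterminal: F.
For F: α = {p p, r}, β = {s, p r}. Rewrite as F → β F' and F' → α F' | ε.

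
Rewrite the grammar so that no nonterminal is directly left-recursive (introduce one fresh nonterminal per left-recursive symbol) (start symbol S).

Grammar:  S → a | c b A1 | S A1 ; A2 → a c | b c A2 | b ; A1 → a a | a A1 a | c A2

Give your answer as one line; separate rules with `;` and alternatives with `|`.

S → a S' | c b A1 S'; A2 → a c | b c A2 | b; A1 → a a | a A1 a | c A2; S' → A1 S' | ε

S is directly left-recursive.
For S: α = {A1}, β = {a, c b A1}. Rewrite as S → β S' and S' → α S' | ε.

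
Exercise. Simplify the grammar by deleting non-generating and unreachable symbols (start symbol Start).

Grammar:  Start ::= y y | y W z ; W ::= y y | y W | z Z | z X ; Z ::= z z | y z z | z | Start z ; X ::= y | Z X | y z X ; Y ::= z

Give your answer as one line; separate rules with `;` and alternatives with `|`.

Generating nonterminals: {Start, W, X, Y, Z}.
Reachable from Start after that: {Start, W, X, Z}.
Removed useless symbols: {Y} and every production mentioning them.

Start ::= y y | y W z; W ::= y y | y W | z Z | z X; Z ::= z z | y z z | z | Start z; X ::= y | Z X | y z X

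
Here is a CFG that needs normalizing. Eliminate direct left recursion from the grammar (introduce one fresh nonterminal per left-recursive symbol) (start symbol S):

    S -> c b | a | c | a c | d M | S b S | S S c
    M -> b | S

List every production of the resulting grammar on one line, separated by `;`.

S -> c b S' | a S' | c S' | a c S' | d M S'; M -> b | S; S' -> b S S' | S c S' | ε

Left recursion appears on S.
For S: α = {b S, S c}, β = {c b, a, c, a c, d M}. Rewrite as S → β S' and S' → α S' | ε.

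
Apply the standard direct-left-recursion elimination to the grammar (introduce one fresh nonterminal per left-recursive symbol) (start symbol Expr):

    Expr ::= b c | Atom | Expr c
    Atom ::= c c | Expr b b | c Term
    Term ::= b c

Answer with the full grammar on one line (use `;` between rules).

Left recursion appears on Expr.
For Expr: α = {c}, β = {b c, Atom}. Rewrite as Expr → β Expr1 and Expr1 → α Expr1 | ε.

Expr ::= b c Expr1 | Atom Expr1; Atom ::= c c | Expr b b | c Term; Term ::= b c; Expr1 ::= c Expr1 | eps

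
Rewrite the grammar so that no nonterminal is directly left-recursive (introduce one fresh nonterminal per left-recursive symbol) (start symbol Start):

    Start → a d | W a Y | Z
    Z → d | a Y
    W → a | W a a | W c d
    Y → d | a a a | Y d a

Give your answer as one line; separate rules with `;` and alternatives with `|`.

Start → a d | W a Y | Z; Z → d | a Y; W → a W1; Y → d Y1 | a a a Y1; W1 → a a W1 | c d W1 | ε; Y1 → d a Y1 | ε

Directly left-recursive nonterminals: W, Y.
For W: α = {a a, c d}, β = {a}. Rewrite as W → β W1 and W1 → α W1 | ε.
For Y: α = {d a}, β = {d, a a a}. Rewrite as Y → β Y1 and Y1 → α Y1 | ε.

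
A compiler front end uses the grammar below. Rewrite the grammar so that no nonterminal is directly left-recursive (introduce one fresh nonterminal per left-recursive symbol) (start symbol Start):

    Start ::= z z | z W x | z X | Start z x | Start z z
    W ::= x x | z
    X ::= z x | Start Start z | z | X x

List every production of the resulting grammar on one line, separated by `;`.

Start ::= z z Start1 | z W x Start1 | z X Start1; W ::= x x | z; X ::= z x X1 | Start Start z X1 | z X1; Start1 ::= z x Start1 | z z Start1 | ε; X1 ::= x X1 | ε

Left recursion appears on Start, X.
For Start: α = {z x, z z}, β = {z z, z W x, z X}. Rewrite as Start → β Start1 and Start1 → α Start1 | ε.
For X: α = {x}, β = {z x, Start Start z, z}. Rewrite as X → β X1 and X1 → α X1 | ε.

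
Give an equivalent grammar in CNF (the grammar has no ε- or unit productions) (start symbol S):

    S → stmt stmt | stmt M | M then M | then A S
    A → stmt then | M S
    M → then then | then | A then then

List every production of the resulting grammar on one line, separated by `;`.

Introduce a nonterminal for each terminal appearing in a rule of length ≥ 2: X1 → stmt, X2 → then.
Binarize each right-hand side of length ≥ 3 by chaining fresh nonterminals (Y1, Y2, …): affected rules were S → M X2 M; S → X2 A S; M → A X2 X2.

S → X1 X1 | X1 M | M Y1 | X2 Y2; A → X1 X2 | M S; M → X2 X2 | then | A Y3; X1 → stmt; X2 → then; Y1 → X2 M; Y2 → A S; Y3 → X2 X2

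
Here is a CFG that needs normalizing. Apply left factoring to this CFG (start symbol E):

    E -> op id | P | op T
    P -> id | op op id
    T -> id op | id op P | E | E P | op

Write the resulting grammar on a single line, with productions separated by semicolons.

E has alternatives sharing prefix 'op': factor to E → op E' with E' → id | T.
T has alternatives sharing prefix 'id op': factor to T → id op T' with T' → ε | P.
T has alternatives sharing prefix 'E': factor to T → E T'' with T'' → ε | P.

E -> P | op E'; P -> id | op op id; T -> op | id op T' | E T''; E' -> id | T; T' -> ε | P; T'' -> ε | P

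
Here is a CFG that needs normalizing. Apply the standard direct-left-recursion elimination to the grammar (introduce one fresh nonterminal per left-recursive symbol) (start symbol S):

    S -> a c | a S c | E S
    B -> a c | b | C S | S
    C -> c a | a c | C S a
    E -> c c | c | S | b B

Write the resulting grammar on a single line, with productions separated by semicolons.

Left recursion appears on C.
For C: α = {S a}, β = {c a, a c}. Rewrite as C → β C' and C' → α C' | ε.

S -> a c | a S c | E S; B -> a c | b | C S | S; C -> c a C' | a c C'; E -> c c | c | S | b B; C' -> S a C' | ε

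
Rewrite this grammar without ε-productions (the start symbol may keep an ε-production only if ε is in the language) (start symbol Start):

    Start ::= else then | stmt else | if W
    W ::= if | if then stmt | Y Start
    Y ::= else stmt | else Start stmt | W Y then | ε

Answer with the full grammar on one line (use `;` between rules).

Start ::= else then | stmt else | if W; W ::= if | if then stmt | Y Start | Start; Y ::= else stmt | else Start stmt | W Y then | W then

Nullable set = {Y}.
ε ∉ L(G), so no ε-production is kept.
Expand every rule over subsets of its nullable positions: W → Y Start gives Y Start | Start. Y → W Y then gives W Y then | W then.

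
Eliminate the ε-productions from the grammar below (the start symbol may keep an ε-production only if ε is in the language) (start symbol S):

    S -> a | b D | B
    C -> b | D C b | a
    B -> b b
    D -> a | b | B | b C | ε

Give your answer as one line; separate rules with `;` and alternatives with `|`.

Nullable set = {D}.
ε ∉ L(G), so no ε-production is kept.
Expand every rule over subsets of its nullable positions: S → b D gives b D | b. C → D C b gives D C b | C b.

S -> a | b D | b | B; C -> b | D C b | C b | a; B -> b b; D -> a | b | B | b C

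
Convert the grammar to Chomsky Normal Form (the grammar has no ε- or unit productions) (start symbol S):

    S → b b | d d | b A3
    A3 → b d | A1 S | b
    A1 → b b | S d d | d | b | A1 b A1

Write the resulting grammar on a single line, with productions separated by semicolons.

S → X1 X1 | X2 X2 | X1 A3; A3 → X1 X2 | A1 S | b; A1 → X1 X1 | S Y1 | d | b | A1 Y2; X1 → b; X2 → d; Y1 → X2 X2; Y2 → X1 A1

Introduce a nonterminal for each terminal appearing in a rule of length ≥ 2: X1 → b, X2 → d.
Binarize each right-hand side of length ≥ 3 by chaining fresh nonterminals (Y1, Y2, …): affected rules were A1 → S X2 X2; A1 → A1 X1 A1.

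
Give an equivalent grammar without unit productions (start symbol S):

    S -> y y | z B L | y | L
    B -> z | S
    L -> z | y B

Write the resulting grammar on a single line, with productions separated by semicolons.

Unit pairs: B ⇒* {L, S}; S ⇒* {L}.
Replace each nonterminal's rules with the union of the non-unit rules of every nonterminal it unit-derives.

S -> z | y B | y y | z B L | y; B -> z | y B | y y | z B L | y; L -> z | y B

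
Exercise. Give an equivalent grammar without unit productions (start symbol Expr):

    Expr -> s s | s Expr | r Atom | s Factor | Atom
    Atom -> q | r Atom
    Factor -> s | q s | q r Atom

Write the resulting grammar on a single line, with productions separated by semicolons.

Unit pairs: Expr ⇒* {Atom}.
For every A with A ⇒* B via unit rules, add B's non-unit alternatives to A; then delete every rule of the form X → Y.

Expr -> q | r Atom | s s | s Expr | s Factor; Atom -> q | r Atom; Factor -> s | q s | q r Atom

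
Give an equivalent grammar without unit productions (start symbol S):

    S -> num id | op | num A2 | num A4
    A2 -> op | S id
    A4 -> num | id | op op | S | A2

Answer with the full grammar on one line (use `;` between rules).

S -> num id | op | num A2 | num A4; A2 -> op | S id; A4 -> num | id | op op | op | S id | num id | num A2 | num A4

Unit pairs: A4 ⇒* {A2, S}.
For each unit pair (A, B), copy every non-unit production of B to A, then drop all unit productions.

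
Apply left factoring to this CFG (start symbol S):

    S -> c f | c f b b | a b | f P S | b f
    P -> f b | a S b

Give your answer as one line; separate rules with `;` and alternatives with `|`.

S -> a b | f P S | b f | c f S'; P -> f b | a S b; S' -> ε | b b

S has alternatives sharing prefix 'c f': factor to S → c f S' with S' → ε | b b.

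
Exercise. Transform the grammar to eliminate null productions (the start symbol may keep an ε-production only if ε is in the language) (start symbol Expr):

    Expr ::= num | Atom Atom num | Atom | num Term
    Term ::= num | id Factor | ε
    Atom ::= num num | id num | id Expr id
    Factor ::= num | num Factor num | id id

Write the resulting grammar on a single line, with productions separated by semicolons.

Nullable nonterminals: {Term}.
ε ∉ L(G), so no ε-production is kept.

Expr ::= num | Atom Atom num | Atom | num Term; Term ::= num | id Factor; Atom ::= num num | id num | id Expr id; Factor ::= num | num Factor num | id id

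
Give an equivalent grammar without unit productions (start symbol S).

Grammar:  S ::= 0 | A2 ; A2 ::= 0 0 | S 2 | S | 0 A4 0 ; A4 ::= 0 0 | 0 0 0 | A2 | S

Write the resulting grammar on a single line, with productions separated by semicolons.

Unit pairs: A2 ⇒* {S}; A4 ⇒* {A2, S}; S ⇒* {A2}.
For every A with A ⇒* B via unit rules, add B's non-unit alternatives to A; then delete every rule of the form X → Y.

S ::= 0 0 | S 2 | 0 A4 0 | 0; A2 ::= 0 0 | S 2 | 0 A4 0 | 0; A4 ::= 0 0 | 0 0 0 | S 2 | 0 A4 0 | 0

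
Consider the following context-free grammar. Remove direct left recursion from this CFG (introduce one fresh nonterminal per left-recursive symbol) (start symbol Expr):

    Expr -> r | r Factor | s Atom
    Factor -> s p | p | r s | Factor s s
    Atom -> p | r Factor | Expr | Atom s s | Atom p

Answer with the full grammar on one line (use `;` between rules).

Directly left-recursive nonterminals: Factor, Atom.
For Factor: α = {s s}, β = {s p, p, r s}. Rewrite as Factor → β Factor1 and Factor1 → α Factor1 | ε.
For Atom: α = {s s, p}, β = {p, r Factor, Expr}. Rewrite as Atom → β Atom1 and Atom1 → α Atom1 | ε.

Expr -> r | r Factor | s Atom; Factor -> s p Factor1 | p Factor1 | r s Factor1; Atom -> p Atom1 | r Factor Atom1 | Expr Atom1; Factor1 -> s s Factor1 | ε; Atom1 -> s s Atom1 | p Atom1 | ε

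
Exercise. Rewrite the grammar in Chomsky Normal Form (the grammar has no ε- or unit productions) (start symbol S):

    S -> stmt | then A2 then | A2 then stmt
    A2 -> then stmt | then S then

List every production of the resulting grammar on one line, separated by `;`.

S -> stmt | X1 Y1 | A2 Y2; A2 -> X1 X2 | X1 Y3; X1 -> then; X2 -> stmt; Y1 -> A2 X1; Y2 -> X1 X2; Y3 -> S X1

Introduce a nonterminal for each terminal appearing in a rule of length ≥ 2: X1 → then, X2 → stmt.
Binarize each right-hand side of length ≥ 3 by chaining fresh nonterminals (Y1, Y2, …): affected rules were S → X1 A2 X1; S → A2 X1 X2; A2 → X1 S X1.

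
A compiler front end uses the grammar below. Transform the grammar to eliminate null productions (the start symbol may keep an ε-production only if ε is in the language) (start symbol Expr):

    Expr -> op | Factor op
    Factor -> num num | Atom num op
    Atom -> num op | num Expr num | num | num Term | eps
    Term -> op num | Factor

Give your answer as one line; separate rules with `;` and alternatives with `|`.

Nullable set = {Atom}.
ε ∉ L(G), so no ε-production is kept.
For each production, add variants omitting each subset of nullable occurrences: Factor → Atom num op gives Atom num op | num op.

Expr -> op | Factor op; Factor -> num num | Atom num op | num op; Atom -> num op | num Expr num | num | num Term; Term -> op num | Factor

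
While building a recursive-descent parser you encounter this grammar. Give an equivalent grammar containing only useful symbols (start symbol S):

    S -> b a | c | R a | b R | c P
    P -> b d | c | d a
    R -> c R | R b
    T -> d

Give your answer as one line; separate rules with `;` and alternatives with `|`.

Generating nonterminals: {P, S, T}.
Reachable from S after that: {P, S}.
Removed useless symbols: {R, T} and every production mentioning them.

S -> b a | c | c P; P -> b d | c | d a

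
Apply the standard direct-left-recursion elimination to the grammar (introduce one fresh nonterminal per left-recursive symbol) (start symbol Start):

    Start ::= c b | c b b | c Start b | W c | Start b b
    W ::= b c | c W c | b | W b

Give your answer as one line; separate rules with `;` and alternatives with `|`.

Directly left-recursive nonterminals: Start, W.
For Start: α = {b b}, β = {c b, c b b, c Start b, W c}. Rewrite as Start → β Start1 and Start1 → α Start1 | ε.
For W: α = {b}, β = {b c, c W c, b}. Rewrite as W → β W1 and W1 → α W1 | ε.

Start ::= c b Start1 | c b b Start1 | c Start b Start1 | W c Start1; W ::= b c W1 | c W c W1 | b W1; Start1 ::= b b Start1 | ε; W1 ::= b W1 | ε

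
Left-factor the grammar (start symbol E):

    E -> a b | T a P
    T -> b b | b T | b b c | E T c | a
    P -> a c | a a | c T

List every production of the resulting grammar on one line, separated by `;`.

E -> a b | T a P; T -> E T c | a | b T'; P -> c T | a P'; T' -> T | b T''; P' -> c | a; T'' -> ε | c

T has alternatives sharing prefix 'b': factor to T → b T' with T' → b | T | b c.
P has alternatives sharing prefix 'a': factor to P → a P' with P' → c | a.
T' has alternatives sharing prefix 'b': factor to T' → b T'' with T'' → ε | c.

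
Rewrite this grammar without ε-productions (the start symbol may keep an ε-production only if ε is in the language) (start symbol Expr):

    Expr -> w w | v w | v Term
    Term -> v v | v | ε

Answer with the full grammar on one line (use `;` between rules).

Expr -> w w | v w | v Term | v; Term -> v v | v

The nullable symbols are {Term}.
ε ∉ L(G), so no ε-production is kept.
Add the nullable-subset variants: Expr → v Term gives v Term | v.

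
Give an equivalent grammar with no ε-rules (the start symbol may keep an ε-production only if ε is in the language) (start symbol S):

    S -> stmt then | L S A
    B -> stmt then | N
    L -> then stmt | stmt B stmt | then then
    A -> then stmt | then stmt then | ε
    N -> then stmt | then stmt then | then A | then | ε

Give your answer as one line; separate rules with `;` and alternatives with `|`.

The nullable symbols are {A, B, N}.
ε ∉ L(G), so no ε-production is kept.
Expand every rule over subsets of its nullable positions: S → L S A gives L S A | L S. L → stmt B stmt gives stmt B stmt | stmt stmt. N → then A gives then A | then.

S -> stmt then | L S A | L S; B -> stmt then | N; L -> then stmt | stmt B stmt | stmt stmt | then then; A -> then stmt | then stmt then; N -> then stmt | then stmt then | then A | then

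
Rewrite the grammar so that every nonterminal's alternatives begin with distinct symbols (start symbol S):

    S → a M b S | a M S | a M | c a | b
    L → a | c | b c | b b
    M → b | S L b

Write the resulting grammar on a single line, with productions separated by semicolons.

S has alternatives sharing prefix 'a M': factor to S → a M S' with S' → b S | S | ε.
L has alternatives sharing prefix 'b': factor to L → b L' with L' → c | b.

S → c a | b | a M S'; L → a | c | b L'; M → b | S L b; S' → b S | S | ε; L' → c | b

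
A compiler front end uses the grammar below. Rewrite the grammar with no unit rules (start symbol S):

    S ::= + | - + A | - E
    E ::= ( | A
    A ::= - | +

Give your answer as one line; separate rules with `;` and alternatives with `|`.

Unit pairs: E ⇒* {A}.
For every A with A ⇒* B via unit rules, add B's non-unit alternatives to A; then delete every rule of the form X → Y.

S ::= + | - + A | - E; E ::= ( | - | +; A ::= - | +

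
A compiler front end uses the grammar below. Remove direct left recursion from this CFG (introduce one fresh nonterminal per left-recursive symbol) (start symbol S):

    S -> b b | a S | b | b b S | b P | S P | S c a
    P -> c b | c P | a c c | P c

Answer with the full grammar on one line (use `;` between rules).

Directly left-recursive nonterminals: S, P.
For S: α = {P, c a}, β = {b b, a S, b, b b S, b P}. Rewrite as S → β S' and S' → α S' | ε.
For P: α = {c}, β = {c b, c P, a c c}. Rewrite as P → β P' and P' → α P' | ε.

S -> b b S' | a S S' | b S' | b b S S' | b P S'; P -> c b P' | c P P' | a c c P'; S' -> P S' | c a S' | ε; P' -> c P' | ε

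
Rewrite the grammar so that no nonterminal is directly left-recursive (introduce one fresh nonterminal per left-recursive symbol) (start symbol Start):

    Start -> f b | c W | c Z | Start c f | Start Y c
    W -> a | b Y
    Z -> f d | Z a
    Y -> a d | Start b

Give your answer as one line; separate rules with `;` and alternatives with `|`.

Start -> f b Start1 | c W Start1 | c Z Start1; W -> a | b Y; Z -> f d Z1; Y -> a d | Start b; Start1 -> c f Start1 | Y c Start1 | ε; Z1 -> a Z1 | ε

Directly left-recursive nonterminals: Start, Z.
For Start: α = {c f, Y c}, β = {f b, c W, c Z}. Rewrite as Start → β Start1 and Start1 → α Start1 | ε.
For Z: α = {a}, β = {f d}. Rewrite as Z → β Z1 and Z1 → α Z1 | ε.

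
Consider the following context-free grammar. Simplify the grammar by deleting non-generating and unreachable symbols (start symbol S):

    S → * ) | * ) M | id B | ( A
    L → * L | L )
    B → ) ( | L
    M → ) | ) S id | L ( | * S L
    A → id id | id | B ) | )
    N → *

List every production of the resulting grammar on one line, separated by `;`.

Generating nonterminals: {A, B, M, N, S}.
Reachable from S after that: {A, B, M, S}.
Removed useless symbols: {L, N} and every production mentioning them.

S → * ) | * ) M | id B | ( A; B → ) (; M → ) | ) S id; A → id id | id | B ) | )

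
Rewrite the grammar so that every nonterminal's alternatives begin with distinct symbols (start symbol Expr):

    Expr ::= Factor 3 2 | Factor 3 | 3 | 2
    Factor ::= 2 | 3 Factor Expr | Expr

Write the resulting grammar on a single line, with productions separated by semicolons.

Expr ::= 3 | 2 | Factor 3 Expr1; Factor ::= 2 | 3 Factor Expr | Expr; Expr1 ::= 2 | eps

Expr has alternatives sharing prefix 'Factor 3': factor to Expr → Factor 3 Expr1 with Expr1 → 2 | ε.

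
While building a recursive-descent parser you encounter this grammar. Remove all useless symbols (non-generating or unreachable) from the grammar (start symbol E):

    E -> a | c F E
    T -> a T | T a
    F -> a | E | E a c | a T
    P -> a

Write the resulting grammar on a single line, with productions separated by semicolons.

Generating nonterminals: {E, F, P}.
Reachable from E after that: {E, F}.
Removed useless symbols: {P, T} and every production mentioning them.

E -> a | c F E; F -> a | E | E a c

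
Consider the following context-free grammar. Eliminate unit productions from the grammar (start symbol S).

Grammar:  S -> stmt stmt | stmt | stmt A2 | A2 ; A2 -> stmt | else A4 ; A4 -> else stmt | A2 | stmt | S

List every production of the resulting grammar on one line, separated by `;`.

Unit pairs: A4 ⇒* {A2, S}; S ⇒* {A2}.
Replace each nonterminal's rules with the union of the non-unit rules of every nonterminal it unit-derives.

S -> stmt | else A4 | stmt stmt | stmt A2; A2 -> stmt | else A4; A4 -> else stmt | stmt | else A4 | stmt stmt | stmt A2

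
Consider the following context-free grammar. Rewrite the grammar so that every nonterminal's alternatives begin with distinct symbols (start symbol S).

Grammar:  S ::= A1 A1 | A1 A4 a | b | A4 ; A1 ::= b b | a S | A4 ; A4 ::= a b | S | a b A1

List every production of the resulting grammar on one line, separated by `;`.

S ::= b | A4 | A1 S'; A1 ::= b b | a S | A4; A4 ::= S | a b A4'; S' ::= A1 | A4 a; A4' ::= ε | A1

S has alternatives sharing prefix 'A1': factor to S → A1 S' with S' → A1 | A4 a.
A4 has alternatives sharing prefix 'a b': factor to A4 → a b A4' with A4' → ε | A1.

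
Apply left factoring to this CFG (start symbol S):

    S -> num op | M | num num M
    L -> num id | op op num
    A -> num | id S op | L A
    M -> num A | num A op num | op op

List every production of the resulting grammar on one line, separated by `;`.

S has alternatives sharing prefix 'num': factor to S → num S' with S' → op | num M.
M has alternatives sharing prefix 'num A': factor to M → num A M' with M' → ε | op num.

S -> M | num S'; L -> num id | op op num; A -> num | id S op | L A; M -> op op | num A M'; S' -> op | num M; M' -> ε | op num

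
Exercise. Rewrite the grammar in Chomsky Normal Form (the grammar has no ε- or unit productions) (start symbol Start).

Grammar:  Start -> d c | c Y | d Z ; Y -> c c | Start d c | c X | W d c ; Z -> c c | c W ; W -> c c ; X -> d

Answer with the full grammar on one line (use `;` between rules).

Start -> X1 X2 | X2 Y | X1 Z; Y -> X2 X2 | Start Y1 | X2 X | W Y2; Z -> X2 X2 | X2 W; W -> X2 X2; X -> d; X1 -> d; X2 -> c; Y1 -> X1 X2; Y2 -> X1 X2

Introduce a nonterminal for each terminal appearing in a rule of length ≥ 2: X1 → d, X2 → c.
Binarize each right-hand side of length ≥ 3 by chaining fresh nonterminals (Y1, Y2, …): affected rules were Y → Start X1 X2; Y → W X1 X2.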